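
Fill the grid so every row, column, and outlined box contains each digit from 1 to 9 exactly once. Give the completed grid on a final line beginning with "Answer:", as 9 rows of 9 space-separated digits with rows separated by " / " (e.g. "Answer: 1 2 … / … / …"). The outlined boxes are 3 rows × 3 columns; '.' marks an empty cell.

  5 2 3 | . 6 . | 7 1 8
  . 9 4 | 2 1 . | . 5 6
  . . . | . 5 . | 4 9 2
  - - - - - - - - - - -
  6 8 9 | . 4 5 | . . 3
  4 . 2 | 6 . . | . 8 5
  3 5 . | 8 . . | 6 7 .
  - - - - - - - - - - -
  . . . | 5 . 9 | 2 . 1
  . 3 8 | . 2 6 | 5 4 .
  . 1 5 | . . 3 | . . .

Step 1. [r7c1∈{7}] r7c1's peers cover all but 7. So r7c1=7.
Step 2. [r4c4∈{1,7}] 7 has one home in row 4: r4c4. So r4c4=7.
Step 3. [r3c3∈{1,6,7}] across col 3, 7 lands solely at r3c3. So r3c3=7.
Step 4. [r9c5∈{7,8}] r9c5 is the only open cell in col 5 admitting 7 ⇒ r9c5=7.
Step 5. [r9c9∈{9}] r9c9's peers cover all but 9 ⇒ r9c9=9.
Step 6. [r5c7∈{1,9}] 9 has one home in col 7: r5c7. So r5c7=9.
Step 7. [r7c3∈{6}] nothing but 6 survives at r7c3 ⇒ r7c3=6.
Step 8. [r2c1∈{8}] r2c1 is down to just 8. So r2c1=8.
Step 9. [r6c6∈{1,2}] r6c6 is the only open cell in row 6 admitting 2, so r6c6=2.
Step 10. [r9c4∈{4}] r9c4's peers cover all but 4. So r9c4=4.
Step 11. [r5c6∈{1}] nothing but 1 survives at r5c6. So r5c6=1.
Step 12. [r2c7∈{3}] nothing but 3 survives at r2c7 ⇒ r2c7=3.
Step 13. [r3c1∈{1}] only 1 remains possible at r3c1 ⇒ r3c1=1.
Step 14. [r7c8∈{3}] r7c8's peers cover all but 3. So r7c8=3.
Step 15. [r9c7∈{8}] r9c7 has the single candidate 8, so r9c7=8.
Step 16. [r6c9∈{4}] nothing but 4 survives at r6c9. So r6c9=4.
Step 17. [r5c2∈{7}] r5c2 is down to just 7. So r5c2=7.
Step 18. [r2c6∈{7}] only 7 remains possible at r2c6, so r2c6=7.
Step 19. [r1c6∈{4}] r1c6 is down to just 4. So r1c6=4.
Step 20. [r1c4∈{9}] nothing but 9 survives at r1c4, so r1c4=9.
Step 21. [r6c5∈{9}] r6c5 has the single candidate 9, so r6c5=9.
Step 22. [r9c8∈{6}] r9c8 is down to just 6. So r9c8=6.
Step 23. [r9c1∈{2}] r9c1 is down to just 2 ⇒ r9c1=2.
Step 24. [r8c1∈{9}] nothing but 9 survives at r8c1. So r8c1=9.
Step 25. [r3c6∈{8}] only 8 remains possible at r3c6. So r3c6=8.
Step 26. [r8c4∈{1}] nothing but 1 survives at r8c4. So r8c4=1.
Step 27. [r7c5∈{8}] only 8 remains possible at r7c5 ⇒ r7c5=8.
Step 28. [r3c4∈{3}] nothing but 3 survives at r3c4. So r3c4=3.
Step 29. [r5c5∈{3}] only 3 remains possible at r5c5 ⇒ r5c5=3.
Step 30. [r4c7∈{1}] r4c7 is down to just 1. So r4c7=1.
Step 31. [r3c2∈{6}] r3c2 is down to just 6, so r3c2=6.
Step 32. [r4c8∈{2}] r4c8's peers cover all but 2 ⇒ r4c8=2.
Step 33. [r7c2∈{4}] r7c2 is down to just 4. So r7c2=4.
Step 34. [r8c9∈{7}] r8c9 is down to just 7 ⇒ r8c9=7.
Step 35. [r6c3∈{1}] r6c3 has the single candidate 1 ⇒ r6c3=1.

Answer: 5 2 3 9 6 4 7 1 8 / 8 9 4 2 1 7 3 5 6 / 1 6 7 3 5 8 4 9 2 / 6 8 9 7 4 5 1 2 3 / 4 7 2 6 3 1 9 8 5 / 3 5 1 8 9 2 6 7 4 / 7 4 6 5 8 9 2 3 1 / 9 3 8 1 2 6 5 4 7 / 2 1 5 4 7 3 8 6 9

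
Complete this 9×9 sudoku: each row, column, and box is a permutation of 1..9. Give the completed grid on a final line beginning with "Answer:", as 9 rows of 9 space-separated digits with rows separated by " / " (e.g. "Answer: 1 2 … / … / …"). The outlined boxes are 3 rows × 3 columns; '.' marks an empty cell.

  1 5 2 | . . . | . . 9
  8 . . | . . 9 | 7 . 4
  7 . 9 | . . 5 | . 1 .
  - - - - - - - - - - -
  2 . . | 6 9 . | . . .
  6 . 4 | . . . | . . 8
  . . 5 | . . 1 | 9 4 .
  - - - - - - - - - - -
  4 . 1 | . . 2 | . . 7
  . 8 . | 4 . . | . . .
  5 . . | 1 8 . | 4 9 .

Step 1. [r6c1∈{3}] r6c1 has the single candidate 3, so r6c1=3.
Step 2. [r2c8∈{2,3,5,6}] across row 2, 5 lands solely at r2c8 ⇒ r2c8=5.
Step 3. [r6c2∈{7}] only 7 remains possible at r6c2. So r6c2=7.
Step 4. [r6c5∈{2}] r6c5 is down to just 2 ⇒ r6c5=2.
Step 5. [r4c6∈{3,4,7,8}] r4c6 is the only open cell in row 4 admitting 4, so r4c6=4.
Step 6. [r1c6∈{3,6,7,8}] in col 6, 8 fits only at r1c6, so r1c6=8.
Step 7. [r3c7∈{2,3,6,8}] across row 3, 8 lands solely at r3c7 ⇒ r3c7=8.
Step 8. [r3c9∈{2,3,6}] 2 has one home in box 3: r3c9. So r3c9=2.
Step 9. [r3c4∈{3}] r3c4 has the single candidate 3. So r3c4=3.
Step 10. [r4c2∈{1}] r4c2's peers cover all but 1 ⇒ r4c2=1.
Step 11. [r8c9∈{1,3,5,6}] r8c9 is the only open cell in col 9 admitting 1, so r8c9=1.
Step 12. [r1c5∈{4,6,7}] across row 1, 4 lands solely at r1c5, so r1c5=4.
Step 13. [r3c5∈{6}] only 6 remains possible at r3c5 ⇒ r3c5=6.
Step 14. [r5c7∈{1,2,3,5}] 1 has one home in row 5: r5c7 ⇒ r5c7=1.
Step 15. [r8c7∈{2,3,5,6}] col 7 places 2 nowhere but r8c7 ⇒ r8c7=2.
Step 16. [r8c5∈{3,5,7}] r8c5 is the only open cell in row 8 admitting 5. So r8c5=5.
Step 17. [r7c5∈{3}] only 3 remains possible at r7c5. So r7c5=3.
Step 18. [r5c5∈{7}] r5c5's peers cover all but 7 ⇒ r5c5=7.
Step 19. [r9c2∈{2,3,6}] across row 9, 2 lands solely at r9c2. So r9c2=2.
Step 20. [r7c7∈{5,6}] r7c7 is the only open cell in row 7 admitting 5, so r7c7=5.
Step 21. [r4c7∈{3}] r4c7 has the single candidate 3, so r4c7=3.
Step 22. [r9c9∈{3,6}] in col 9, 3 fits only at r9c9, so r9c9=3.
Step 23. [r8c8∈{6}] nothing but 6 survives at r8c8 ⇒ r8c8=6.
Step 24. [r7c2∈{6,9}] 6 has one home in row 7: r7c2. So r7c2=6.
Step 25. [r8c3∈{3,7}] 3 has one home in row 8: r8c3, so r8c3=3.
Step 26. [r8c6∈{7}] nothing but 7 survives at r8c6 ⇒ r8c6=7.
Step 27. [r5c8∈{2}] r5c8's peers cover all but 2 ⇒ r5c8=2.
Step 28. [r5c4∈{5}] nothing but 5 survives at r5c4 ⇒ r5c4=5.
Step 29. [r7c8∈{8}] r7c8's peers cover all but 8 ⇒ r7c8=8.
Step 30. [r5c6∈{3}] r5c6's peers cover all but 3, so r5c6=3.
Step 31. [r1c4∈{7}] nothing but 7 survives at r1c4 ⇒ r1c4=7.
Step 32. [r9c6∈{6}] r9c6's peers cover all but 6, so r9c6=6.
Step 33. [r5c2∈{9}] only 9 remains possible at r5c2, so r5c2=9.
Step 34. [r3c2∈{4}] nothing but 4 survives at r3c2, so r3c2=4.
Step 35. [r2c5∈{1}] r2c5 has the single candidate 1, so r2c5=1.
Step 36. [r4c8∈{7}] r4c8 is down to just 7. So r4c8=7.
Step 37. [r4c9∈{5}] r4c9 has the single candidate 5 ⇒ r4c9=5.
Step 38. [r4c3∈{8}] r4c3 is down to just 8 ⇒ r4c3=8.
Step 39. [r2c3∈{6}] r2c3 is down to just 6 ⇒ r2c3=6.
Step 40. [r7c4∈{9}] only 9 remains possible at r7c4. So r7c4=9.
Step 41. [r1c8∈{3}] r1c8 is down to just 3 ⇒ r1c8=3.
Step 42. [r8c1∈{9}] r8c1 is down to just 9. So r8c1=9.
Step 43. [r1c7∈{6}] only 6 remains possible at r1c7 ⇒ r1c7=6.
Step 44. [r6c4∈{8}] r6c4 is down to just 8. So r6c4=8.
Step 45. [r2c4∈{2}] r2c4 has the single candidate 2, so r2c4=2.
Step 46. [r6c9∈{6}] nothing but 6 survives at r6c9 ⇒ r6c9=6.
Step 47. [r9c3∈{7}] nothing but 7 survives at r9c3, so r9c3=7.
Step 48. [r2c2∈{3}] r2c2 has the single candidate 3 ⇒ r2c2=3.

Answer: 1 5 2 7 4 8 6 3 9 / 8 3 6 2 1 9 7 5 4 / 7 4 9 3 6 5 8 1 2 / 2 1 8 6 9 4 3 7 5 / 6 9 4 5 7 3 1 2 8 / 3 7 5 8 2 1 9 4 6 / 4 6 1 9 3 2 5 8 7 / 9 8 3 4 5 7 2 6 1 / 5 2 7 1 8 6 4 9 3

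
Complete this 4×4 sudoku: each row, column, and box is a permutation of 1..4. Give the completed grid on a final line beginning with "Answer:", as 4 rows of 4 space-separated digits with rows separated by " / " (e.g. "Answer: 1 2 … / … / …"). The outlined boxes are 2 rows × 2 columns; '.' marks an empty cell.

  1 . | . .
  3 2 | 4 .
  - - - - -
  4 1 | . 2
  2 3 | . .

Step 1. [r1c3∈{2,3}] across row 1, 2 lands solely at r1c3, so r1c3=2.
Step 2. [r4c4∈{1,4}] r4c4 is the only open cell in row 4 admitting 4, so r4c4=4.
Step 3. [r4c3∈{1}] r4c3's peers cover all but 1, so r4c3=1.
Step 4. [r3c3∈{3}] only 3 remains possible at r3c3 ⇒ r3c3=3.
Step 5. [r1c2∈{4}] r1c2 has the single candidate 4, so r1c2=4.
Step 6. [r2c4∈{1}] only 1 remains possible at r2c4. So r2c4=1.
Step 7. [r1c4∈{3}] only 3 remains possible at r1c4, so r1c4=3.

Answer: 1 4 2 3 / 3 2 4 1 / 4 1 3 2 / 2 3 1 4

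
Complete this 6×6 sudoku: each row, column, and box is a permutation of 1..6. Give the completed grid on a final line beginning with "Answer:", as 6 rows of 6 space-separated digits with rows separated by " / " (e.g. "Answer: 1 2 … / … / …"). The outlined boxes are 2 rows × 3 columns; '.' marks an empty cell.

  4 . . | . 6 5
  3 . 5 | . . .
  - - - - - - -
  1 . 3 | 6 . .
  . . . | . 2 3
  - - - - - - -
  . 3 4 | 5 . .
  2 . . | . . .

Step 1. [r5c5∈{1}] only 1 remains possible at r5c5, so r5c5=1.
Step 2. [r3c6∈{4}] only 4 remains possible at r3c6, so r3c6=4.
Step 3. [r6c2∈{1,5,6}] in row 6, 5 fits only at r6c2, so r6c2=5.
Step 4. [r2c6∈{1,2}] in col 6, 1 fits only at r2c6 ⇒ r2c6=1.
Step 5. [r1c3∈{1,2}] in col 3, 2 fits only at r1c3, so r1c3=2.
Step 6. [r5c1∈{6}] r5c1 is down to just 6 ⇒ r5c1=6.
Step 7. [r6c5∈{3,4}] col 5 places 3 nowhere but r6c5. So r6c5=3.
Step 8. [r2c5∈{4}] nothing but 4 survives at r2c5. So r2c5=4.
Step 9. [r4c2∈{4,6}] in row 4, 4 fits only at r4c2. So r4c2=4.
Step 10. [r4c4∈{1}] only 1 remains possible at r4c4. So r4c4=1.
Step 11. [r2c2∈{6}] r2c2 is down to just 6. So r2c2=6.
Step 12. [r5c6∈{2}] nothing but 2 survives at r5c6 ⇒ r5c6=2.
Step 13. [r3c5∈{5}] nothing but 5 survives at r3c5 ⇒ r3c5=5.
Step 14. [r2c4∈{2}] only 2 remains possible at r2c4, so r2c4=2.
Step 15. [r1c2∈{1}] r1c2 has the single candidate 1. So r1c2=1.
Step 16. [r6c4∈{4}] only 4 remains possible at r6c4 ⇒ r6c4=4.
Step 17. [r3c2∈{2}] nothing but 2 survives at r3c2, so r3c2=2.
Step 18. [r6c3∈{1}] r6c3 is down to just 1 ⇒ r6c3=1.
Step 19. [r4c1∈{5}] r4c1's peers cover all but 5, so r4c1=5.
Step 20. [r1c4∈{3}] only 3 remains possible at r1c4. So r1c4=3.
Step 21. [r4c3∈{6}] r4c3 has the single candidate 6 ⇒ r4c3=6.
Step 22. [r6c6∈{6}] r6c6 has the single candidate 6 ⇒ r6c6=6.

Answer: 4 1 2 3 6 5 / 3 6 5 2 4 1 / 1 2 3 6 5 4 / 5 4 6 1 2 3 / 6 3 4 5 1 2 / 2 5 1 4 3 6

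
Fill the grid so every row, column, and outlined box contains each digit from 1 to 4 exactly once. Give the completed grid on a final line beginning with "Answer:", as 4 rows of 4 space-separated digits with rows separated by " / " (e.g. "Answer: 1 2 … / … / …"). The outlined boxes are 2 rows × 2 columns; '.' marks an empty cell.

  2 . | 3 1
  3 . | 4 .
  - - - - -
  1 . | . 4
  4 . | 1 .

Step 1. [r3c2∈{2,3}] row 3 places 3 nowhere but r3c2 ⇒ r3c2=3.
Step 2. [r2c4∈{2}] r2c4 has the single candidate 2, so r2c4=2.
Step 3. [r3c3∈{2}] nothing but 2 survives at r3c3, so r3c3=2.
Step 4. [r4c2∈{2}] r4c2 has the single candidate 2, so r4c2=2.
Step 5. [r2c2∈{1}] r2c2 is down to just 1. So r2c2=1.
Step 6. [r1c2∈{4}] nothing but 4 survives at r1c2, so r1c2=4.
Step 7. [r4c4∈{3}] r4c4's peers cover all but 3, so r4c4=3.

Answer: 2 4 3 1 / 3 1 4 2 / 1 3 2 4 / 4 2 1 3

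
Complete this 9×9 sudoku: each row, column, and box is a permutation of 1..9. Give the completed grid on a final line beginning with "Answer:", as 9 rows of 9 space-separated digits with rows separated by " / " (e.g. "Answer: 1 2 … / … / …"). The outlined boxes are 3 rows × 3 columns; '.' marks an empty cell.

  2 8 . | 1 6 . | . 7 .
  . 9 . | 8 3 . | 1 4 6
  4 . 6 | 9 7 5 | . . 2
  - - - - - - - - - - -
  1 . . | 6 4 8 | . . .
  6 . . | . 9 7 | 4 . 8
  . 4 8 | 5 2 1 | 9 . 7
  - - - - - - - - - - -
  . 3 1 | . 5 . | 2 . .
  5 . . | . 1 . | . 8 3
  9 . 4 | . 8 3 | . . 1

Step 1. [r4c9∈{5}] only 5 remains possible at r4c9, so r4c9=5.
Step 2. [r4c7∈{3}] nothing but 3 survives at r4c7, so r4c7=3.
Step 3. [r8c6∈{2,4,6,9}] in row 8, 9 fits only at r8c6. So r8c6=9.
Step 4. [r8c4∈{2,4,7}] row 8 places 4 nowhere but r8c4, so r8c4=4.
Step 5. [r2c3∈{5,7}] across row 2, 5 lands solely at r2c3. So r2c3=5.
Step 6. [r4c8∈{2}] only 2 remains possible at r4c8, so r4c8=2.
Step 7. [r4c2∈{7}] r4c2's peers cover all but 7 ⇒ r4c2=7.
Step 8. [r8c3∈{2,7}] across col 3, 7 lands solely at r8c3. So r8c3=7.
Step 9. [r8c7∈{6}] r8c7 has the single candidate 6, so r8c7=6.
Step 10. [r5c3∈{2,3}] across col 3, 2 lands solely at r5c3, so r5c3=2.
Step 11. [r9c4∈{2,7}] 2 has one home in col 4: r9c4 ⇒ r9c4=2.
Step 12. [r1c7∈{5}] r1c7 has the single candidate 5 ⇒ r1c7=5.
Step 13. [r7c9∈{4,9}] row 7 places 4 nowhere but r7c9 ⇒ r7c9=4.
Step 14. [r5c2∈{5}] nothing but 5 survives at r5c2, so r5c2=5.
Step 15. [r9c8∈{5}] r9c8 has the single candidate 5. So r9c8=5.
Step 16. [r7c6∈{6}] r7c6 has the single candidate 6. So r7c6=6.
Step 17. [r7c8∈{9}] only 9 remains possible at r7c8 ⇒ r7c8=9.
Step 18. [r3c2∈{1}] only 1 remains possible at r3c2 ⇒ r3c2=1.
Step 19. [r3c8∈{3}] only 3 remains possible at r3c8. So r3c8=3.
Step 20. [r6c1∈{3}] nothing but 3 survives at r6c1, so r6c1=3.
Step 21. [r5c4∈{3}] nothing but 3 survives at r5c4. So r5c4=3.
Step 22. [r1c9∈{9}] only 9 remains possible at r1c9. So r1c9=9.
Step 23. [r5c8∈{1}] only 1 remains possible at r5c8, so r5c8=1.
Step 24. [r6c8∈{6}] r6c8 is down to just 6, so r6c8=6.
Step 25. [r2c6∈{2}] r2c6 has the single candidate 2, so r2c6=2.
Step 26. [r2c1∈{7}] r2c1 is down to just 7, so r2c1=7.
Step 27. [r7c1∈{8}] r7c1 is down to just 8 ⇒ r7c1=8.
Step 28. [r9c7∈{7}] r9c7 is down to just 7 ⇒ r9c7=7.
Step 29. [r1c3∈{3}] r1c3 has the single candidate 3 ⇒ r1c3=3.
Step 30. [r7c4∈{7}] r7c4's peers cover all but 7. So r7c4=7.
Step 31. [r1c6∈{4}] only 4 remains possible at r1c6 ⇒ r1c6=4.
Step 32. [r9c2∈{6}] nothing but 6 survives at r9c2 ⇒ r9c2=6.
Step 33. [r3c7∈{8}] r3c7 has the single candidate 8 ⇒ r3c7=8.
Step 34. [r4c3∈{9}] r4c3 is down to just 9, so r4c3=9.
Step 35. [r8c2∈{2}] r8c2 has the single candidate 2. So r8c2=2.

Answer: 2 8 3 1 6 4 5 7 9 / 7 9 5 8 3 2 1 4 6 / 4 1 6 9 7 5 8 3 2 / 1 7 9 6 4 8 3 2 5 / 6 5 2 3 9 7 4 1 8 / 3 4 8 5 2 1 9 6 7 / 8 3 1 7 5 6 2 9 4 / 5 2 7 4 1 9 6 8 3 / 9 6 4 2 8 3 7 5 1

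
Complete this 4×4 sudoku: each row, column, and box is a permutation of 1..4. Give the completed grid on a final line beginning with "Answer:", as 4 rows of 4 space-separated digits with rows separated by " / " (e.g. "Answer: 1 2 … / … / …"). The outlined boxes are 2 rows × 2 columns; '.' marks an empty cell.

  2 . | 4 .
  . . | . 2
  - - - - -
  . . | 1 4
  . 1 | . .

Step 1. [r1c2∈{3}] r1c2 has the single candidate 3, so r1c2=3.
Step 2. [r4c1∈{3,4}] 4 has one home in row 4: r4c1 ⇒ r4c1=4.
Step 3. [r4c4∈{3}] r4c4 has the single candidate 3. So r4c4=3.
Step 4. [r4c3∈{2}] r4c3 is down to just 2, so r4c3=2.
Step 5. [r3c1∈{3}] only 3 remains possible at r3c1. So r3c1=3.
Step 6. [r2c2∈{4}] only 4 remains possible at r2c2 ⇒ r2c2=4.
Step 7. [r2c3∈{3}] r2c3's peers cover all but 3, so r2c3=3.
Step 8. [r1c4∈{1}] nothing but 1 survives at r1c4, so r1c4=1.
Step 9. [r2c1∈{1}] r2c1 has the single candidate 1. So r2c1=1.
Step 10. [r3c2∈{2}] only 2 remains possible at r3c2 ⇒ r3c2=2.

Answer: 2 3 4 1 / 1 4 3 2 / 3 2 1 4 / 4 1 2 3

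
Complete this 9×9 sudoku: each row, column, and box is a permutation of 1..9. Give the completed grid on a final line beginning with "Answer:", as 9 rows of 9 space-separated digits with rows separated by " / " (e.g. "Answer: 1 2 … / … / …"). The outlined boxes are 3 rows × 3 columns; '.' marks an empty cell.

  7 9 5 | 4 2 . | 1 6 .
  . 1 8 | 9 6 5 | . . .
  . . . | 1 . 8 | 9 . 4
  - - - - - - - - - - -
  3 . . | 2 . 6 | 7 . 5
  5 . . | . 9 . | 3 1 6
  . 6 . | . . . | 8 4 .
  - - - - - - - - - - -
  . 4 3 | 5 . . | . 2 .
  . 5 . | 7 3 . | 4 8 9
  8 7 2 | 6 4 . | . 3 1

Step 1. [r7c1∈{1,6,9}] across box 7, 9 lands solely at r7c1, so r7c1=9.
Step 2. [r7c6∈{1}] nothing but 1 survives at r7c6 ⇒ r7c6=1.
Step 3. [r6c3∈{1,7,9}] row 6 places 9 nowhere but r6c3, so r6c3=9.
Step 4. [r2c9∈{2,3,7}] row 2 places 3 nowhere but r2c9. So r2c9=3.
Step 5. [r5c2∈{2,8}] row 5 places 2 nowhere but r5c2 ⇒ r5c2=2.
Step 6. [r6c1∈{1}] only 1 remains possible at r6c1, so r6c1=1.
Step 7. [r5c6∈{4,7}] across col 6, 4 lands solely at r5c6, so r5c6=4.
Step 8. [r3c5∈{7}] r3c5 has the single candidate 7. So r3c5=7.
Step 9. [r8c1∈{6}] r8c1's peers cover all but 6, so r8c1=6.
Step 10. [r4c2∈{8}] r4c2 has the single candidate 8. So r4c2=8.
Step 11. [r6c4∈{3}] only 3 remains possible at r6c4. So r6c4=3.
Step 12. [r2c7∈{2}] nothing but 2 survives at r2c7 ⇒ r2c7=2.
Step 13. [r3c2∈{3}] r3c2 has the single candidate 3 ⇒ r3c2=3.
Step 14. [r2c8∈{7}] only 7 remains possible at r2c8. So r2c8=7.
Step 15. [r6c6∈{7}] only 7 remains possible at r6c6, so r6c6=7.
Step 16. [r5c4∈{8}] only 8 remains possible at r5c4 ⇒ r5c4=8.
Step 17. [r7c5∈{8}] r7c5's peers cover all but 8, so r7c5=8.
Step 18. [r9c6∈{9}] r9c6's peers cover all but 9 ⇒ r9c6=9.
Step 19. [r7c9∈{7}] r7c9's peers cover all but 7 ⇒ r7c9=7.
Step 20. [r6c9∈{2}] nothing but 2 survives at r6c9. So r6c9=2.
Step 21. [r8c3∈{1}] nothing but 1 survives at r8c3 ⇒ r8c3=1.
Step 22. [r8c6∈{2}] r8c6 has the single candidate 2 ⇒ r8c6=2.
Step 23. [r7c7∈{6}] nothing but 6 survives at r7c7, so r7c7=6.
Step 24. [r1c9∈{8}] r1c9's peers cover all but 8 ⇒ r1c9=8.
Step 25. [r4c5∈{1}] r4c5 is down to just 1. So r4c5=1.
Step 26. [r5c3∈{7}] r5c3's peers cover all but 7, so r5c3=7.
Step 27. [r4c8∈{9}] r4c8 is down to just 9 ⇒ r4c8=9.
Step 28. [r3c8∈{5}] r3c8's peers cover all but 5, so r3c8=5.
Step 29. [r2c1∈{4}] r2c1 is down to just 4, so r2c1=4.
Step 30. [r3c1∈{2}] r3c1's peers cover all but 2, so r3c1=2.
Step 31. [r4c3∈{4}] only 4 remains possible at r4c3. So r4c3=4.
Step 32. [r3c3∈{6}] r3c3 has the single candidate 6, so r3c3=6.
Step 33. [r6c5∈{5}] only 5 remains possible at r6c5. So r6c5=5.
Step 34. [r1c6∈{3}] r1c6's peers cover all but 3. So r1c6=3.
Step 35. [r9c7∈{5}] r9c7's peers cover all but 5, so r9c7=5.

Answer: 7 9 5 4 2 3 1 6 8 / 4 1 8 9 6 5 2 7 3 / 2 3 6 1 7 8 9 5 4 / 3 8 4 2 1 6 7 9 5 / 5 2 7 8 9 4 3 1 6 / 1 6 9 3 5 7 8 4 2 / 9 4 3 5 8 1 6 2 7 / 6 5 1 7 3 2 4 8 9 / 8 7 2 6 4 9 5 3 1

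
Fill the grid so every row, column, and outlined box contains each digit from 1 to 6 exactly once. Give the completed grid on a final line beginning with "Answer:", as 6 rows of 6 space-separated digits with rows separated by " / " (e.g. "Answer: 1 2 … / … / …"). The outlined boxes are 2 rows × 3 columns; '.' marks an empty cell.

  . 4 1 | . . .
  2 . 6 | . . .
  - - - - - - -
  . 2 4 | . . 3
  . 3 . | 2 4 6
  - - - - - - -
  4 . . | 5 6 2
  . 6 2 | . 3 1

Step 1. [r3c5∈{1,5}] 5 has one home in box 4: r3c5 ⇒ r3c5=5.
Step 2. [r2c4∈{1,3,4}] 3 has one home in row 2: r2c4. So r2c4=3.
Step 3. [r1c6∈{5}] only 5 remains possible at r1c6. So r1c6=5.
Step 4. [r4c1∈{1,5}] 1 has one home in row 4: r4c1. So r4c1=1.
Step 5. [r1c1∈{3}] r1c1's peers cover all but 3, so r1c1=3.
Step 6. [r2c2∈{5}] nothing but 5 survives at r2c2. So r2c2=5.
Step 7. [r5c2∈{1}] r5c2 has the single candidate 1. So r5c2=1.
Step 8. [r6c1∈{5}] only 5 remains possible at r6c1, so r6c1=5.
Step 9. [r4c3∈{5}] r4c3 has the single candidate 5, so r4c3=5.
Step 10. [r2c5∈{1}] r2c5 is down to just 1 ⇒ r2c5=1.
Step 11. [r1c5∈{2}] r1c5 is down to just 2. So r1c5=2.
Step 12. [r3c4∈{1}] r3c4 has the single candidate 1 ⇒ r3c4=1.
Step 13. [r1c4∈{6}] r1c4 is down to just 6. So r1c4=6.
Step 14. [r2c6∈{4}] only 4 remains possible at r2c6, so r2c6=4.
Step 15. [r5c3∈{3}] r5c3's peers cover all but 3, so r5c3=3.
Step 16. [r3c1∈{6}] r3c1 is down to just 6, so r3c1=6.
Step 17. [r6c4∈{4}] r6c4 has the single candidate 4, so r6c4=4.

Answer: 3 4 1 6 2 5 / 2 5 6 3 1 4 / 6 2 4 1 5 3 / 1 3 5 2 4 6 / 4 1 3 5 6 2 / 5 6 2 4 3 1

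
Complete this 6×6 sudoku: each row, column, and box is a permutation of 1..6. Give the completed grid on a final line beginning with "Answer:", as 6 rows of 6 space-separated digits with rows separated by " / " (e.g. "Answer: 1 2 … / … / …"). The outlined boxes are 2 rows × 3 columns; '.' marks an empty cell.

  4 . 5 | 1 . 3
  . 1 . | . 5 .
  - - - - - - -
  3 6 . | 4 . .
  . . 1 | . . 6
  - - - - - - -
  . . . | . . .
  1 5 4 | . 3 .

Step 1. [r4c5∈{2}] r4c5 has the single candidate 2. So r4c5=2.
Step 2. [r6c4∈{2,6}] 6 has one home in row 6: r6c4, so r6c4=6.
Step 3. [r2c4∈{2}] r2c4 has the single candidate 2. So r2c4=2.
Step 4. [r5c1∈{2,6}] r5c1 is the only open cell in col 1 admitting 2. So r5c1=2.
Step 5. [r3c6∈{1,5}] r3c6 is the only open cell in row 3 admitting 5 ⇒ r3c6=5.
Step 6. [r5c3∈{3,6}] row 5 places 6 nowhere but r5c3 ⇒ r5c3=6.
Step 7. [r5c5∈{1,4}] 4 has one home in col 5: r5c5, so r5c5=4.
Step 8. [r2c1∈{6}] r2c1 has the single candidate 6. So r2c1=6.
Step 9. [r2c6∈{4}] only 4 remains possible at r2c6, so r2c6=4.
Step 10. [r3c5∈{1}] r3c5's peers cover all but 1 ⇒ r3c5=1.
Step 11. [r3c3∈{2}] only 2 remains possible at r3c3. So r3c3=2.
Step 12. [r1c5∈{6}] r1c5's peers cover all but 6. So r1c5=6.
Step 13. [r2c3∈{3}] r2c3 has the single candidate 3. So r2c3=3.
Step 14. [r6c6∈{2}] nothing but 2 survives at r6c6. So r6c6=2.
Step 15. [r4c4∈{3}] r4c4 has the single candidate 3 ⇒ r4c4=3.
Step 16. [r4c2∈{4}] nothing but 4 survives at r4c2 ⇒ r4c2=4.
Step 17. [r5c6∈{1}] nothing but 1 survives at r5c6. So r5c6=1.
Step 18. [r1c2∈{2}] r1c2 has the single candidate 2 ⇒ r1c2=2.
Step 19. [r5c2∈{3}] r5c2 has the single candidate 3, so r5c2=3.
Step 20. [r4c1∈{5}] only 5 remains possible at r4c1 ⇒ r4c1=5.
Step 21. [r5c4∈{5}] r5c4's peers cover all but 5, so r5c4=5.

Answer: 4 2 5 1 6 3 / 6 1 3 2 5 4 / 3 6 2 4 1 5 / 5 4 1 3 2 6 / 2 3 6 5 4 1 / 1 5 4 6 3 2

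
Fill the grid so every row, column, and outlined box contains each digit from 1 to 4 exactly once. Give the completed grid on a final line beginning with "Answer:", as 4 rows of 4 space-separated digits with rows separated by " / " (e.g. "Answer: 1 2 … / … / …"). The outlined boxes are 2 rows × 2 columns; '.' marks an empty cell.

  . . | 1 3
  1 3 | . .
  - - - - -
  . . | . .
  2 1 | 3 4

Step 1. [r3c3∈{2}] r3c3 is down to just 2 ⇒ r3c3=2.
Step 2. [r3c2∈{4}] nothing but 4 survives at r3c2, so r3c2=4.
Step 3. [r1c1∈{4}] r1c1's peers cover all but 4 ⇒ r1c1=4.
Step 4. [r3c4∈{1}] r3c4 is down to just 1. So r3c4=1.
Step 5. [r2c4∈{2}] only 2 remains possible at r2c4, so r2c4=2.
Step 6. [r1c2∈{2}] only 2 remains possible at r1c2. So r1c2=2.
Step 7. [r2c3∈{4}] r2c3 is down to just 4. So r2c3=4.
Step 8. [r3c1∈{3}] r3c1 is down to just 3. So r3c1=3.

Answer: 4 2 1 3 / 1 3 4 2 / 3 4 2 1 / 2 1 3 4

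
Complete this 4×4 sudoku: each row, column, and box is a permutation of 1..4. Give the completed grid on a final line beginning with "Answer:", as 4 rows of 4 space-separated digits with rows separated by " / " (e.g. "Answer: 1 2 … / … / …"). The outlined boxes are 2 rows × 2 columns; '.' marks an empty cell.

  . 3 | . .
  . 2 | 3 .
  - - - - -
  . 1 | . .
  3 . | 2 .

Step 1. [r1c3∈{1,4}] 1 has one home in col 3: r1c3 ⇒ r1c3=1.
Step 2. [r2c4∈{4}] r2c4 is down to just 4. So r2c4=4.
Step 3. [r3c3∈{4}] r3c3's peers cover all but 4, so r3c3=4.
Step 4. [r3c4∈{3}] only 3 remains possible at r3c4. So r3c4=3.
Step 5. [r4c4∈{1}] only 1 remains possible at r4c4. So r4c4=1.
Step 6. [r2c1∈{1}] r2c1's peers cover all but 1. So r2c1=1.
Step 7. [r4c2∈{4}] r4c2 has the single candidate 4, so r4c2=4.
Step 8. [r1c4∈{2}] only 2 remains possible at r1c4, so r1c4=2.
Step 9. [r3c1∈{2}] r3c1 is down to just 2 ⇒ r3c1=2.
Step 10. [r1c1∈{4}] only 4 remains possible at r1c1 ⇒ r1c1=4.

Answer: 4 3 1 2 / 1 2 3 4 / 2 1 4 3 / 3 4 2 1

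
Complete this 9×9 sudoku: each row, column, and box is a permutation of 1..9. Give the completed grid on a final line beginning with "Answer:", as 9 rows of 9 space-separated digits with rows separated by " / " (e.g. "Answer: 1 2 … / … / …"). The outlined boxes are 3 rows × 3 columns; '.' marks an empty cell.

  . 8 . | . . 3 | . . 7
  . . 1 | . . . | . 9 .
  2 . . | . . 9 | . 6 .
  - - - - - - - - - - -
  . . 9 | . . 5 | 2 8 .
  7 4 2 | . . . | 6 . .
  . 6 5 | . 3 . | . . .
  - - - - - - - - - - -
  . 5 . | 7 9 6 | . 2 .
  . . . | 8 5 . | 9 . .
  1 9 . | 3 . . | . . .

Step 1. [r2c9∈{2,3,4,5,8}] 2 has one home in col 9: r2c9 ⇒ r2c9=2.
Step 2. [r8c6∈{1,2,4}] box 8 places 1 nowhere but r8c6 ⇒ r8c6=1.
Step 3. [r4c5∈{1,4,6,7}] row 4 places 7 nowhere but r4c5 ⇒ r4c5=7.
Step 4. [r4c1∈{3}] nothing but 3 survives at r4c1, so r4c1=3.
Step 5. [r4c4∈{1,4,6}] r4c4 is the only open cell in row 4 admitting 6, so r4c4=6.
Step 6. [r4c9∈{1,4}] in row 4, 4 fits only at r4c9. So r4c9=4.
Step 7. [r5c6∈{8}] only 8 remains possible at r5c6 ⇒ r5c6=8.
Step 8. [r5c5∈{1}] only 1 remains possible at r5c5, so r5c5=1.
Step 9. [r1c1∈{4,5,6,9}] in row 1, 9 fits only at r1c1. So r1c1=9.
Step 10. [r2c1∈{4,5,6}] in col 1, 5 fits only at r2c1. So r2c1=5.
Step 11. [r2c4∈{4}] nothing but 4 survives at r2c4 ⇒ r2c4=4.
Step 12. [r9c5∈{2,4}] r9c5 is the only open cell in col 5 admitting 4, so r9c5=4.
Step 13. [r1c3∈{4,6}] box 1 places 6 nowhere but r1c3 ⇒ r1c3=6.
Step 14. [r3c3∈{3,4,7}] r3c3 is the only open cell in box 1 admitting 4, so r3c3=4.
Step 15. [r3c2∈{3,7}] in row 3, 7 fits only at r3c2. So r3c2=7.
Step 16. [r3c5∈{8}] r3c5's peers cover all but 8. So r3c5=8.
Step 17. [r9c9∈{5,6,8}] r9c9 is the only open cell in row 9 admitting 6. So r9c9=6.
Step 18. [r8c9∈{3}] nothing but 3 survives at r8c9, so r8c9=3.
Step 19. [r7c9∈{1,8}] across col 9, 8 lands solely at r7c9 ⇒ r7c9=8.
Step 20. [r7c7∈{1,4}] row 7 places 1 nowhere but r7c7 ⇒ r7c7=1.
Step 21. [r8c8∈{4,7}] 4 has one home in box 9: r8c8 ⇒ r8c8=4.
Step 22. [r3c7∈{3,5}] in row 3, 3 fits only at r3c7, so r3c7=3.
Step 23. [r6c7∈{7}] r6c7 has the single candidate 7, so r6c7=7.
Step 24. [r9c8∈{5,7}] across col 8, 7 lands solely at r9c8. So r9c8=7.
Step 25. [r5c4∈{9}] r5c4 is down to just 9 ⇒ r5c4=9.
Step 26. [r5c9∈{5}] nothing but 5 survives at r5c9, so r5c9=5.
Step 27. [r3c9∈{1}] nothing but 1 survives at r3c9, so r3c9=1.
Step 28. [r6c4∈{2}] r6c4 has the single candidate 2. So r6c4=2.
Step 29. [r1c8∈{5}] nothing but 5 survives at r1c8 ⇒ r1c8=5.
Step 30. [r9c3∈{8}] nothing but 8 survives at r9c3. So r9c3=8.
Step 31. [r6c6∈{4}] r6c6 has the single candidate 4. So r6c6=4.
Step 32. [r7c3∈{3}] only 3 remains possible at r7c3, so r7c3=3.
Step 33. [r2c5∈{6}] r2c5 has the single candidate 6 ⇒ r2c5=6.
Step 34. [r9c6∈{2}] r9c6 has the single candidate 2 ⇒ r9c6=2.
Step 35. [r1c7∈{4}] nothing but 4 survives at r1c7. So r1c7=4.
Step 36. [r4c2∈{1}] only 1 remains possible at r4c2. So r4c2=1.
Step 37. [r9c7∈{5}] nothing but 5 survives at r9c7. So r9c7=5.
Step 38. [r8c2∈{2}] r8c2's peers cover all but 2 ⇒ r8c2=2.
Step 39. [r2c6∈{7}] r2c6's peers cover all but 7. So r2c6=7.
Step 40. [r1c4∈{1}] nothing but 1 survives at r1c4. So r1c4=1.
Step 41. [r6c1∈{8}] only 8 remains possible at r6c1. So r6c1=8.
Step 42. [r1c5∈{2}] r1c5 is down to just 2 ⇒ r1c5=2.
Step 43. [r2c7∈{8}] r2c7's peers cover all but 8 ⇒ r2c7=8.
Step 44. [r2c2∈{3}] r2c2's peers cover all but 3. So r2c2=3.
Step 45. [r6c9∈{9}] r6c9's peers cover all but 9. So r6c9=9.
Step 46. [r3c4∈{5}] r3c4's peers cover all but 5, so r3c4=5.
Step 47. [r8c1∈{6}] only 6 remains possible at r8c1. So r8c1=6.
Step 48. [r7c1∈{4}] r7c1 is down to just 4 ⇒ r7c1=4.
Step 49. [r5c8∈{3}] only 3 remains possible at r5c8. So r5c8=3.
Step 50. [r8c3∈{7}] nothing but 7 survives at r8c3. So r8c3=7.
Step 51. [r6c8∈{1}] r6c8's peers cover all but 1, so r6c8=1.

Answer: 9 8 6 1 2 3 4 5 7 / 5 3 1 4 6 7 8 9 2 / 2 7 4 5 8 9 3 6 1 / 3 1 9 6 7 5 2 8 4 / 7 4 2 9 1 8 6 3 5 / 8 6 5 2 3 4 7 1 9 / 4 5 3 7 9 6 1 2 8 / 6 2 7 8 5 1 9 4 3 / 1 9 8 3 4 2 5 7 6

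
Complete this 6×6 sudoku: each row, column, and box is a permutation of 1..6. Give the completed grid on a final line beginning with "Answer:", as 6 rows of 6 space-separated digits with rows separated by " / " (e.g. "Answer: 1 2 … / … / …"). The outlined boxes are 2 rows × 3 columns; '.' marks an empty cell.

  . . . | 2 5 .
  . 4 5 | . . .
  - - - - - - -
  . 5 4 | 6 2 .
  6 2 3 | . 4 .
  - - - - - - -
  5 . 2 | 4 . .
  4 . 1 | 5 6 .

Step 1. [r1c2∈{1,3,6}] r1c2 is the only open cell in col 2 admitting 1, so r1c2=1.
Step 2. [r2c4∈{1,3}] col 4 places 3 nowhere but r2c4. So r2c4=3.
Step 3. [r5c5∈{1,3}] col 5 places 3 nowhere but r5c5 ⇒ r5c5=3.
Step 4. [r5c6∈{1}] r5c6's peers cover all but 1. So r5c6=1.
Step 5. [r1c6∈{4,6}] 4 has one home in row 1: r1c6, so r1c6=4.
Step 6. [r2c1∈{2}] nothing but 2 survives at r2c1 ⇒ r2c1=2.
Step 7. [r6c2∈{3}] only 3 remains possible at r6c2, so r6c2=3.
Step 8. [r2c6∈{6}] nothing but 6 survives at r2c6 ⇒ r2c6=6.
Step 9. [r1c1∈{3}] nothing but 3 survives at r1c1, so r1c1=3.
Step 10. [r3c6∈{3}] r3c6 has the single candidate 3, so r3c6=3.
Step 11. [r3c1∈{1}] r3c1's peers cover all but 1 ⇒ r3c1=1.
Step 12. [r1c3∈{6}] nothing but 6 survives at r1c3. So r1c3=6.
Step 13. [r6c6∈{2}] only 2 remains possible at r6c6. So r6c6=2.
Step 14. [r4c6∈{5}] r4c6 is down to just 5, so r4c6=5.
Step 15. [r2c5∈{1}] only 1 remains possible at r2c5. So r2c5=1.
Step 16. [r5c2∈{6}] nothing but 6 survives at r5c2 ⇒ r5c2=6.
Step 17. [r4c4∈{1}] only 1 remains possible at r4c4, so r4c4=1.

Answer: 3 1 6 2 5 4 / 2 4 5 3 1 6 / 1 5 4 6 2 3 / 6 2 3 1 4 5 / 5 6 2 4 3 1 / 4 3 1 5 6 2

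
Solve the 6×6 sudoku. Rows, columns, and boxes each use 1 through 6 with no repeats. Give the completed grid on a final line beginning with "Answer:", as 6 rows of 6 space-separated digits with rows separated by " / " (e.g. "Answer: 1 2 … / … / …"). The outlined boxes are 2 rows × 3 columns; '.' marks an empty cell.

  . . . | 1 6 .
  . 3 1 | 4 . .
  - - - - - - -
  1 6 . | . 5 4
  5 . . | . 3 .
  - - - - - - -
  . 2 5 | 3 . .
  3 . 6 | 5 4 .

Step 1. [r6c6∈{1,2}] across row 6, 2 lands solely at r6c6. So r6c6=2.
Step 2. [r4c2∈{4}] nothing but 4 survives at r4c2, so r4c2=4.
Step 3. [r4c3∈{2}] nothing but 2 survives at r4c3 ⇒ r4c3=2.
Step 4. [r5c6∈{1,6}] in row 5, 6 fits only at r5c6, so r5c6=6.
Step 5. [r1c1∈{2,4}] in row 1, 2 fits only at r1c1 ⇒ r1c1=2.
Step 6. [r1c2∈{5}] nothing but 5 survives at r1c2 ⇒ r1c2=5.
Step 7. [r4c4∈{6}] r4c4 has the single candidate 6 ⇒ r4c4=6.
Step 8. [r1c6∈{3}] r1c6 has the single candidate 3 ⇒ r1c6=3.
Step 9. [r5c5∈{1}] r5c5 has the single candidate 1. So r5c5=1.
Step 10. [r2c6∈{5}] nothing but 5 survives at r2c6. So r2c6=5.
Step 11. [r3c3∈{3}] nothing but 3 survives at r3c3. So r3c3=3.
Step 12. [r4c6∈{1}] only 1 remains possible at r4c6. So r4c6=1.
Step 13. [r5c1∈{4}] nothing but 4 survives at r5c1. So r5c1=4.
Step 14. [r6c2∈{1}] r6c2 is down to just 1, so r6c2=1.
Step 15. [r1c3∈{4}] r1c3 is down to just 4. So r1c3=4.
Step 16. [r2c1∈{6}] r2c1 has the single candidate 6. So r2c1=6.
Step 17. [r3c4∈{2}] r3c4 is down to just 2. So r3c4=2.
Step 18. [r2c5∈{2}] nothing but 2 survives at r2c5, so r2c5=2.

Answer: 2 5 4 1 6 3 / 6 3 1 4 2 5 / 1 6 3 2 5 4 / 5 4 2 6 3 1 / 4 2 5 3 1 6 / 3 1 6 5 4 2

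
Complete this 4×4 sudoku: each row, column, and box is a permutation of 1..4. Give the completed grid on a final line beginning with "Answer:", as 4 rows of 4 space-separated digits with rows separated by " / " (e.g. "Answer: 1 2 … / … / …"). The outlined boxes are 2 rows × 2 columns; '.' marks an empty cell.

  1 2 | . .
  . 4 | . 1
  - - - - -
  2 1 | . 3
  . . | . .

Step 1. [r4c1∈{3,4}] r4c1 is the only open cell in col 1 admitting 4, so r4c1=4.
Step 2. [r1c3∈{3,4}] across row 1, 3 lands solely at r1c3 ⇒ r1c3=3.
Step 3. [r2c3∈{2}] nothing but 2 survives at r2c3, so r2c3=2.
Step 4. [r1c4∈{4}] only 4 remains possible at r1c4 ⇒ r1c4=4.
Step 5. [r2c1∈{3}] r2c1 is down to just 3, so r2c1=3.
Step 6. [r3c3∈{4}] nothing but 4 survives at r3c3 ⇒ r3c3=4.
Step 7. [r4c3∈{1}] r4c3's peers cover all but 1. So r4c3=1.
Step 8. [r4c4∈{2}] nothing but 2 survives at r4c4, so r4c4=2.
Step 9. [r4c2∈{3}] nothing but 3 survives at r4c2 ⇒ r4c2=3.

Answer: 1 2 3 4 / 3 4 2 1 / 2 1 4 3 / 4 3 1 2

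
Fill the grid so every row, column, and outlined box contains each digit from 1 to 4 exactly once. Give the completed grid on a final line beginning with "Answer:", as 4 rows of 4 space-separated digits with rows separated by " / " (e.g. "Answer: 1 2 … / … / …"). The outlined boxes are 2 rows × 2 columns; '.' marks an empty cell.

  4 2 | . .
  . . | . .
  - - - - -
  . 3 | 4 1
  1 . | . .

Step 1. [r1c4∈{3}] r1c4 has the single candidate 3 ⇒ r1c4=3.
Step 2. [r4c4∈{2}] r4c4 has the single candidate 2 ⇒ r4c4=2.
Step 3. [r2c2∈{1}] only 1 remains possible at r2c2, so r2c2=1.
Step 4. [r2c3∈{2}] r2c3 is down to just 2 ⇒ r2c3=2.
Step 5. [r1c3∈{1}] r1c3 is down to just 1, so r1c3=1.
Step 6. [r4c3∈{3}] r4c3 has the single candidate 3, so r4c3=3.
Step 7. [r2c4∈{4}] nothing but 4 survives at r2c4 ⇒ r2c4=4.
Step 8. [r3c1∈{2}] r3c1's peers cover all but 2. So r3c1=2.
Step 9. [r2c1∈{3}] only 3 remains possible at r2c1. So r2c1=3.
Step 10. [r4c2∈{4}] only 4 remains possible at r4c2. So r4c2=4.

Answer: 4 2 1 3 / 3 1 2 4 / 2 3 4 1 / 1 4 3 2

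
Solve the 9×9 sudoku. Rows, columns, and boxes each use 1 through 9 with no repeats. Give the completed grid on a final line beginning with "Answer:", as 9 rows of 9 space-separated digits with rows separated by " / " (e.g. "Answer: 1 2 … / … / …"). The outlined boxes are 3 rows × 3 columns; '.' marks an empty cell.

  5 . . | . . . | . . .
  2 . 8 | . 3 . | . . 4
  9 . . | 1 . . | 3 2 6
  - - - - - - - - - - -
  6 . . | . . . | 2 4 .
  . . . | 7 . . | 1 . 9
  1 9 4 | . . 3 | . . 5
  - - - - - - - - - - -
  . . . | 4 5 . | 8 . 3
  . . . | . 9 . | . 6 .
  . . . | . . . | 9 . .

Step 1. [r7c1∈{7}] r7c1 has the single candidate 7, so r7c1=7.
Step 2. [r1c7∈{7}] r1c7 is down to just 7. So r1c7=7.
Step 3. [r7c8∈{1}] r7c8 is down to just 1. So r7c8=1.
Step 4. [r3c6∈{4,5,7,8}] r3c6 is the only open cell in row 3 admitting 5. So r3c6=5.
Step 5. [r3c5∈{4,7,8}] across row 3, 8 lands solely at r3c5. So r3c5=8.
Step 6. [r9c5∈{1,2,6,7}] in col 5, 7 fits only at r9c5. So r9c5=7.
Step 7. [r2c2∈{1,6,7}] in row 2, 1 fits only at r2c2, so r2c2=1.
Step 8. [r9c9∈{2}] nothing but 2 survives at r9c9, so r9c9=2.
Step 9. [r3c2∈{4,7}] r3c2 is the only open cell in row 3 admitting 4 ⇒ r3c2=4.
Step 10. [r4c2∈{3,5,7,8}] in col 2, 7 fits only at r4c2, so r4c2=7.
Step 11. [r4c3∈{3,5}] in row 4, 3 fits only at r4c3. So r4c3=3.
Step 12. [r1c3∈{6}] nothing but 6 survives at r1c3 ⇒ r1c3=6.
Step 13. [r4c9∈{8}] only 8 remains possible at r4c9, so r4c9=8.
Step 14. [r6c4∈{2,6,8}] in row 6, 8 fits only at r6c4 ⇒ r6c4=8.
Step 15. [r6c5∈{2,6}] 2 has one home in row 6: r6c5. So r6c5=2.
Step 16. [r9c8∈{5}] r9c8's peers cover all but 5 ⇒ r9c8=5.
Step 17. [r5c1∈{8}] r5c1's peers cover all but 8. So r5c1=8.
Step 18. [r2c8∈{9}] nothing but 9 survives at r2c8, so r2c8=9.
Step 19. [r5c5∈{4,6}] across col 5, 6 lands solely at r5c5 ⇒ r5c5=6.
Step 20. [r2c4∈{6}] r2c4 has the single candidate 6, so r2c4=6.
Step 21. [r9c4∈{3}] only 3 remains possible at r9c4. So r9c4=3.
Step 22. [r8c4∈{2}] only 2 remains possible at r8c4 ⇒ r8c4=2.
Step 23. [r9c3∈{1}] nothing but 1 survives at r9c3, so r9c3=1.
Step 24. [r1c4∈{9}] r1c4 is down to just 9, so r1c4=9.
Step 25. [r8c3∈{5}] nothing but 5 survives at r8c3, so r8c3=5.
Step 26. [r8c6∈{1,8}] across row 8, 1 lands solely at r8c6. So r8c6=1.
Step 27. [r8c1∈{3,4}] across col 1, 3 lands solely at r8c1, so r8c1=3.
Step 28. [r7c6∈{6}] nothing but 6 survives at r7c6 ⇒ r7c6=6.
Step 29. [r7c2∈{2}] nothing but 2 survives at r7c2 ⇒ r7c2=2.
Step 30. [r8c2∈{8}] r8c2 has the single candidate 8, so r8c2=8.
Step 31. [r1c6∈{2,4}] r1c6 is the only open cell in row 1 admitting 2, so r1c6=2.
Step 32. [r5c6∈{4}] nothing but 4 survives at r5c6. So r5c6=4.
Step 33. [r9c2∈{6}] r9c2's peers cover all but 6 ⇒ r9c2=6.
Step 34. [r3c3∈{7}] r3c3 is down to just 7. So r3c3=7.
Step 35. [r6c8∈{7}] r6c8 is down to just 7 ⇒ r6c8=7.
Step 36. [r8c7∈{4}] only 4 remains possible at r8c7, so r8c7=4.
Step 37. [r7c3∈{9}] r7c3's peers cover all but 9, so r7c3=9.
Step 38. [r1c9∈{1}] nothing but 1 survives at r1c9, so r1c9=1.
Step 39. [r4c5∈{1}] r4c5's peers cover all but 1. So r4c5=1.
Step 40. [r2c6∈{7}] r2c6's peers cover all but 7 ⇒ r2c6=7.
Step 41. [r5c2∈{5}] nothing but 5 survives at r5c2, so r5c2=5.
Step 42. [r9c1∈{4}] r9c1's peers cover all but 4, so r9c1=4.
Step 43. [r8c9∈{7}] nothing but 7 survives at r8c9. So r8c9=7.
Step 44. [r1c5∈{4}] r1c5 has the single candidate 4 ⇒ r1c5=4.
Step 45. [r5c8∈{3}] r5c8's peers cover all but 3 ⇒ r5c8=3.
Step 46. [r4c4∈{5}] r4c4's peers cover all but 5, so r4c4=5.
Step 47. [r4c6∈{9}] r4c6 has the single candidate 9 ⇒ r4c6=9.
Step 48. [r1c2∈{3}] r1c2 has the single candidate 3. So r1c2=3.
Step 49. [r9c6∈{8}] only 8 remains possible at r9c6 ⇒ r9c6=8.
Step 50. [r5c3∈{2}] r5c3 is down to just 2 ⇒ r5c3=2.
Step 51. [r6c7∈{6}] only 6 remains possible at r6c7 ⇒ r6c7=6.
Step 52. [r1c8∈{8}] r1c8's peers cover all but 8 ⇒ r1c8=8.
Step 53. [r2c7∈{5}] nothing but 5 survives at r2c7. So r2c7=5.

Answer: 5 3 6 9 4 2 7 8 1 / 2 1 8 6 3 7 5 9 4 / 9 4 7 1 8 5 3 2 6 / 6 7 3 5 1 9 2 4 8 / 8 5 2 7 6 4 1 3 9 / 1 9 4 8 2 3 6 7 5 / 7 2 9 4 5 6 8 1 3 / 3 8 5 2 9 1 4 6 7 / 4 6 1 3 7 8 9 5 2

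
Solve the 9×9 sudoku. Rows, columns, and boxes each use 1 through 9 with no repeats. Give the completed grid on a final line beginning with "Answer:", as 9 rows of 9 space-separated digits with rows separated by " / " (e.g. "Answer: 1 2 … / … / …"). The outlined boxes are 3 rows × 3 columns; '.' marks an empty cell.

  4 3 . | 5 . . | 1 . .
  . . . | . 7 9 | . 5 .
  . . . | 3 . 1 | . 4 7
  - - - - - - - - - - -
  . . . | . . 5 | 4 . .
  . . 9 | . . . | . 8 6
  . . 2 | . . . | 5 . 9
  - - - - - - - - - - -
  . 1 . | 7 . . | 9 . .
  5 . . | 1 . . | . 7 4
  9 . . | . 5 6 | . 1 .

Step 1. [r6c8∈{3}] only 3 remains possible at r6c8, so r6c8=3.
Step 2. [r4c8∈{2}] r4c8 is down to just 2. So r4c8=2.
Step 3. [r2c4∈{2,4,6,8}] in row 2, 4 fits only at r2c4 ⇒ r2c4=4.
Step 4. [r1c3∈{6,7,8}] r1c3 is the only open cell in row 1 admitting 7, so r1c3=7.
Step 5. [r9c2∈{2,4,7,8}] across row 9, 7 lands solely at r9c2, so r9c2=7.
Step 6. [r4c1∈{1,3,6,7,8}] in row 4, 7 fits only at r4c1 ⇒ r4c1=7.
Step 7. [r7c8∈{6}] r7c8 is down to just 6 ⇒ r7c8=6.
Step 8. [r1c5∈{2,6,8}] in row 1, 6 fits only at r1c5 ⇒ r1c5=6.
Step 9. [r3c2∈{2,5,6,8,9}] 9 has one home in row 3: r3c2. So r3c2=9.
Step 10. [r8c5∈{2,3,8,9}] r8c5 is the only open cell in row 8 admitting 9 ⇒ r8c5=9.
Step 11. [r7c9∈{2,3,5,8}] in row 7, 5 fits only at r7c9, so r7c9=5.
Step 12. [r6c6∈{4,7,8}] 7 has one home in row 6: r6c6, so r6c6=7.
Step 13. [r5c4∈{2}] only 2 remains possible at r5c4 ⇒ r5c4=2.
Step 14. [r9c4∈{8}] r9c4's peers cover all but 8, so r9c4=8.
Step 15. [r8c7∈{2,3,8}] in box 9, 8 fits only at r8c7. So r8c7=8.
Step 16. [r6c4∈{6}] r6c4 is down to just 6, so r6c4=6.
Step 17. [r1c6∈{2,8}] across col 6, 8 lands solely at r1c6, so r1c6=8.
Step 18. [r2c9∈{2,3,8}] 8 has one home in col 9: r2c9, so r2c9=8.
Step 19. [r2c7∈{2,3,6}] row 2 places 3 nowhere but r2c7. So r2c7=3.
Step 20. [r3c5∈{2}] r3c5 has the single candidate 2 ⇒ r3c5=2.
Step 21. [r9c9∈{2,3}] r9c9 is the only open cell in col 9 admitting 3, so r9c9=3.
Step 22. [r3c3∈{5,6,8}] in row 3, 5 fits only at r3c3, so r3c3=5.
Step 23. [r3c1∈{6,8}] r3c1 is the only open cell in row 3 admitting 8, so r3c1=8.
Step 24. [r6c1∈{1}] r6c1's peers cover all but 1. So r6c1=1.
Step 25. [r5c1∈{3}] only 3 remains possible at r5c1. So r5c1=3.
Step 26. [r5c6∈{4}] r5c6 is down to just 4, so r5c6=4.
Step 27. [r4c5∈{1,3,8}] r4c5 is the only open cell in row 4 admitting 3, so r4c5=3.
Step 28. [r2c1∈{2,6}] across col 1, 6 lands solely at r2c1 ⇒ r2c1=6.
Step 29. [r7c3∈{3,4,8}] in row 7, 8 fits only at r7c3. So r7c3=8.
Step 30. [r4c2∈{6,8}] r4c2 is the only open cell in row 4 admitting 8, so r4c2=8.
Step 31. [r7c1∈{2}] r7c1 is down to just 2 ⇒ r7c1=2.
Step 32. [r8c3∈{3,6}] 3 has one home in col 3: r8c3. So r8c3=3.
Step 33. [r5c5∈{1}] r5c5 has the single candidate 1, so r5c5=1.
Step 34. [r1c8∈{9}] nothing but 9 survives at r1c8. So r1c8=9.
Step 35. [r4c9∈{1}] only 1 remains possible at r4c9 ⇒ r4c9=1.
Step 36. [r6c2∈{4}] r6c2 has the single candidate 4. So r6c2=4.
Step 37. [r5c2∈{5}] nothing but 5 survives at r5c2. So r5c2=5.
Step 38. [r4c4∈{9}] r4c4's peers cover all but 9 ⇒ r4c4=9.
Step 39. [r1c9∈{2}] nothing but 2 survives at r1c9. So r1c9=2.
Step 40. [r4c3∈{6}] only 6 remains possible at r4c3 ⇒ r4c3=6.
Step 41. [r3c7∈{6}] nothing but 6 survives at r3c7. So r3c7=6.
Step 42. [r9c3∈{4}] only 4 remains possible at r9c3 ⇒ r9c3=4.
Step 43. [r2c2∈{2}] r2c2 is down to just 2, so r2c2=2.
Step 44. [r6c5∈{8}] nothing but 8 survives at r6c5, so r6c5=8.
Step 45. [r9c7∈{2}] r9c7's peers cover all but 2. So r9c7=2.
Step 46. [r5c7∈{7}] r5c7 is down to just 7, so r5c7=7.
Step 47. [r7c6∈{3}] only 3 remains possible at r7c6 ⇒ r7c6=3.
Step 48. [r2c3∈{1}] nothing but 1 survives at r2c3. So r2c3=1.
Step 49. [r7c5∈{4}] only 4 remains possible at r7c5 ⇒ r7c5=4.
Step 50. [r8c6∈{2}] r8c6's peers cover all but 2, so r8c6=2.
Step 51. [r8c2∈{6}] r8c2 is down to just 6 ⇒ r8c2=6.

Answer: 4 3 7 5 6 8 1 9 2 / 6 2 1 4 7 9 3 5 8 / 8 9 5 3 2 1 6 4 7 / 7 8 6 9 3 5 4 2 1 / 3 5 9 2 1 4 7 8 6 / 1 4 2 6 8 7 5 3 9 / 2 1 8 7 4 3 9 6 5 / 5 6 3 1 9 2 8 7 4 / 9 7 4 8 5 6 2 1 3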